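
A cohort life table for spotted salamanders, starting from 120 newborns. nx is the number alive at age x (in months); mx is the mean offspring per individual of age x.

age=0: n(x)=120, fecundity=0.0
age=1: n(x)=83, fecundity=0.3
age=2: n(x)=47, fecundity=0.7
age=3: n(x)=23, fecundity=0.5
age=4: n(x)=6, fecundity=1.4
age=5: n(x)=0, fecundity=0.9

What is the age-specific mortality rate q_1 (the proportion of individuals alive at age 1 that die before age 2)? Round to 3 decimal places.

0.434

lx = nx/n0 = nx/120: 1, 0.69167…, 0.39167…, 0.19167…, 0.05, 0
q_1 = (l_1 − l_2) / l_1 = (0.691667… − 0.391667…) / 0.691667…
     = 0.3… / 0.691667… = 0.433735… → 0.434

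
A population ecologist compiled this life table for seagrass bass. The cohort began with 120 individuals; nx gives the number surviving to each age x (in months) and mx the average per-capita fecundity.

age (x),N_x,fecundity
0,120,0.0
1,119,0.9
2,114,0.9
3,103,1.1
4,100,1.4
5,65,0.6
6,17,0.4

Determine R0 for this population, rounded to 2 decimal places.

4.24

lx = nx/n0 = nx/120: 1, 0.99167…, 0.95, 0.85833…, 0.83333…, 0.54167…, 0.14167…
lx·mx by age: 0, 0.8925…, 0.855, 0.944167…, 1.166667…, 0.325…, 0.056667…
R0 = Σ lx·mx = 4.24… → 4.24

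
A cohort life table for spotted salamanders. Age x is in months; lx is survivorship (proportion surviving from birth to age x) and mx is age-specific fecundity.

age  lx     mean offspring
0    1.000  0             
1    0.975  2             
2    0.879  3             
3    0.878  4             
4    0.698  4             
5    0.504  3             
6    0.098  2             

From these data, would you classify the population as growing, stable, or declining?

R0 = Σ lx·mx = 0 + 1.95 + 2.637 + 3.512 + 2.792 + 1.512 + 0.196 = 12.599
R0 > 1, so the population is growing.

growing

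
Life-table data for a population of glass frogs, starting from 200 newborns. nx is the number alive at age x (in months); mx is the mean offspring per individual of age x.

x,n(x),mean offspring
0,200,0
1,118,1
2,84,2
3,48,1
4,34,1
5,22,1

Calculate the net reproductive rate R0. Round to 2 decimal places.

lx = nx/n0 = nx/200: 1, 0.59, 0.42, 0.24, 0.17, 0.11
lx·mx by age: 0, 0.59, 0.84, 0.24, 0.17, 0.11
R0 = Σ lx·mx = 1.95 → 1.95

1.95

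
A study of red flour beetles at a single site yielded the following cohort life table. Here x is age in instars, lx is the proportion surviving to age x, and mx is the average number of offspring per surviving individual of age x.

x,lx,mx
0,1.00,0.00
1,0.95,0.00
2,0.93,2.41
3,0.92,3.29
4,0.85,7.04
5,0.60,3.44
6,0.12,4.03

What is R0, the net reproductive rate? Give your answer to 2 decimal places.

13.80

lx·mx by age: 0, 0, 2.2413, 3.0268, 5.984, 2.064, 0.4836
R0 = Σ lx·mx = 13.7997 → 13.80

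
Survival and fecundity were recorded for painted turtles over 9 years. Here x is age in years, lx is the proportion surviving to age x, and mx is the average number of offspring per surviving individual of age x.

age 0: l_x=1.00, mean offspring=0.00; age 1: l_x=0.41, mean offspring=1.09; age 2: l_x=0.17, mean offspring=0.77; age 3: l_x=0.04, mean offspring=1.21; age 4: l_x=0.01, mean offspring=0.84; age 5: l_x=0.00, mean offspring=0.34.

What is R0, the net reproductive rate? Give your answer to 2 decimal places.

0.63

lx·mx by age: 0, 0.4469, 0.1309, 0.0484, 0.0084, 0
R0 = Σ lx·mx = 0.6346 → 0.63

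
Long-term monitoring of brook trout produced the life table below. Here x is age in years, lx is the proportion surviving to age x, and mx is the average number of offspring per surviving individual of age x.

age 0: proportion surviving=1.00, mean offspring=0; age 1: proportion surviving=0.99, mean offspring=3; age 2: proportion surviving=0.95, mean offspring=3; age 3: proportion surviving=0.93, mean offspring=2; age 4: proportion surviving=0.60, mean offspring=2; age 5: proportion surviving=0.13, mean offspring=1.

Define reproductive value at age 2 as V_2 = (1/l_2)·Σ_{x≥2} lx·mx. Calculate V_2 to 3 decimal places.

lx·mx for x ≥ 2: 2.85, 1.86, 1.2, 0.13 → sum = 6.04
V_2 = 6.04 / l_2 = 6.04 / 0.95 = 6.357895… → 6.358

6.358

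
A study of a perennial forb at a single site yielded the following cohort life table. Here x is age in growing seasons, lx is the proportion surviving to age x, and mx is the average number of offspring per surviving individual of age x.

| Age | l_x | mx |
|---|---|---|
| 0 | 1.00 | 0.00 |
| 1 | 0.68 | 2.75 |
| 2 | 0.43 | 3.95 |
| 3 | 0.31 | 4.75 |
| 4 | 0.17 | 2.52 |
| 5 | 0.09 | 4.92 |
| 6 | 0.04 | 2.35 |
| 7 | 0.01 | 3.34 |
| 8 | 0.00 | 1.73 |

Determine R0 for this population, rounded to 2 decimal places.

lx·mx by age: 0, 1.87, 1.6985, 1.4725, 0.4284, 0.4428, 0.094, 0.0334, 0
R0 = Σ lx·mx = 6.0396 → 6.04

6.04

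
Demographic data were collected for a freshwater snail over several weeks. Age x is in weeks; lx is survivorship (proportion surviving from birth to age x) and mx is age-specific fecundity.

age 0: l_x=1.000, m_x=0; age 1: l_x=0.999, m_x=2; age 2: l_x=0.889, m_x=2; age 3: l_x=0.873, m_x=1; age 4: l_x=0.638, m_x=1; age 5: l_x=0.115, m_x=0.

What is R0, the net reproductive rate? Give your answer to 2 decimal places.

lx·mx by age: 0, 1.998, 1.778, 0.873, 0.638, 0
R0 = Σ lx·mx = 5.287 → 5.29

5.29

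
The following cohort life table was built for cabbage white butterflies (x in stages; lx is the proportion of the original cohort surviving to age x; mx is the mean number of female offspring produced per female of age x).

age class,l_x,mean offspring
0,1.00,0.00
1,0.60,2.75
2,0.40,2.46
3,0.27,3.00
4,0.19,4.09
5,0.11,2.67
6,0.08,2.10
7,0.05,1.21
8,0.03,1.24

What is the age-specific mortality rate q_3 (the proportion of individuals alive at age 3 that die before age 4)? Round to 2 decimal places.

0.30

q_3 = (l_3 − l_4) / l_3 = (0.27 − 0.19) / 0.27
     = 0.08 / 0.27 = 0.296296… → 0.30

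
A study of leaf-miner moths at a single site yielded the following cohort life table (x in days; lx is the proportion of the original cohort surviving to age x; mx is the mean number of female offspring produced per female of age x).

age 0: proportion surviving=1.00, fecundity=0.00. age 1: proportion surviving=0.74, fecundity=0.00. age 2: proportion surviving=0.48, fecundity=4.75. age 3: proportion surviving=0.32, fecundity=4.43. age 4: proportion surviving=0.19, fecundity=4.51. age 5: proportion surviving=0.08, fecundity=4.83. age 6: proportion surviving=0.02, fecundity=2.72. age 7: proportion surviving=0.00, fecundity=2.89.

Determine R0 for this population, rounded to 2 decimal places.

5.00

lx·mx by age: 0, 0, 2.28, 1.4176, 0.8569, 0.3864, 0.0544, 0
R0 = Σ lx·mx = 4.9953 → 5.00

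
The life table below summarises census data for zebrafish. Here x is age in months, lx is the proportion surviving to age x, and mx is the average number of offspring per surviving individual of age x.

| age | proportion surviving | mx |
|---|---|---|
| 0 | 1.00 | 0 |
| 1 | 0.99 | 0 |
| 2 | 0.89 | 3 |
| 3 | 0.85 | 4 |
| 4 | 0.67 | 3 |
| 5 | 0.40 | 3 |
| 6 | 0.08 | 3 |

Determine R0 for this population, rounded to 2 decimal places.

lx·mx by age: 0, 0, 2.67, 3.4, 2.01, 1.2, 0.24
R0 = Σ lx·mx = 9.52 → 9.52

9.52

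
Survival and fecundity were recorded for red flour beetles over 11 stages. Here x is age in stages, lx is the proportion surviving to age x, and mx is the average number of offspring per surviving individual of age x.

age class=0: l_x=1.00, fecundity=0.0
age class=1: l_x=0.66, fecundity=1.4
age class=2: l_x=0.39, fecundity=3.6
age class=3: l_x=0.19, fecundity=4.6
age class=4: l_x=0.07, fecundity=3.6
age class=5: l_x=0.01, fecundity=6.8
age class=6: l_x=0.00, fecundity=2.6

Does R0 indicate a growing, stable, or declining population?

R0 = Σ lx·mx = 0 + 0.924 + 1.404 + 0.874 + 0.252 + 0.068 + 0 = 3.522
R0 > 1, so the population is growing.

growing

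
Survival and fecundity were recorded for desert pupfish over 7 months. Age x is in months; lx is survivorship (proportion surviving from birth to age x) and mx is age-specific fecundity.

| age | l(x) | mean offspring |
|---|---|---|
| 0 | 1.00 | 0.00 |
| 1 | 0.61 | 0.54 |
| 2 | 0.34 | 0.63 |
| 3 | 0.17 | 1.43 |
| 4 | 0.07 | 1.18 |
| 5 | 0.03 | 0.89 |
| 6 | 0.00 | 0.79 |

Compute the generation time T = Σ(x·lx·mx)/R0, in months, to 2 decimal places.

2.18

lx·mx: 0, 0.3294, 0.2142, 0.2431, 0.0826, 0.0267, 0 → R0 = 0.896
x·lx·mx: 0, 0.3294, 0.4284, 0.7293, 0.3304, 0.1335, 0 → Σ = 1.951
T = 1.951 / 0.896 = 2.177455… → 2.18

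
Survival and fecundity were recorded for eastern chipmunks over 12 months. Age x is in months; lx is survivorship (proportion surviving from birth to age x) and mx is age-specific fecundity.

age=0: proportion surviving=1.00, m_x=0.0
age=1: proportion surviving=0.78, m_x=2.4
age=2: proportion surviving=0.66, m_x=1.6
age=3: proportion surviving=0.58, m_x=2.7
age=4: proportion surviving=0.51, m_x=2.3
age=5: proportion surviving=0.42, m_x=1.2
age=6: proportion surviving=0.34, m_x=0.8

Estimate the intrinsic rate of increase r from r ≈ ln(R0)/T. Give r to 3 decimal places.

R0 = Σ lx·mx = 0 + 1.872 + 1.056 + 1.566 + 1.173 + 0.504 + 0.272 = 6.443
Σ x·lx·mx = 17.526; T = 17.526/6.443 = 2.72016…
r ≈ ln(R0)/T = ln(6.443)/2.72016… = 0.68488… → 0.685

0.685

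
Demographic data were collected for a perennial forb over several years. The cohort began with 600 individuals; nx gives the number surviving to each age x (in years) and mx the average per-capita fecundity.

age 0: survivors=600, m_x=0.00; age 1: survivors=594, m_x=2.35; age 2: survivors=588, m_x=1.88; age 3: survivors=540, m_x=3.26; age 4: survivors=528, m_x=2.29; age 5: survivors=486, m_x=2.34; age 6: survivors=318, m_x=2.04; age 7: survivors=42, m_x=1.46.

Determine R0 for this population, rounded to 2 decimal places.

lx = nx/n0 = nx/600: 1, 0.99, 0.98, 0.9, 0.88, 0.81, 0.53, 0.07
lx·mx by age: 0, 2.3265, 1.8424, 2.934, 2.0152, 1.8954, 1.0812, 0.1022
R0 = Σ lx·mx = 12.1969 → 12.20

12.20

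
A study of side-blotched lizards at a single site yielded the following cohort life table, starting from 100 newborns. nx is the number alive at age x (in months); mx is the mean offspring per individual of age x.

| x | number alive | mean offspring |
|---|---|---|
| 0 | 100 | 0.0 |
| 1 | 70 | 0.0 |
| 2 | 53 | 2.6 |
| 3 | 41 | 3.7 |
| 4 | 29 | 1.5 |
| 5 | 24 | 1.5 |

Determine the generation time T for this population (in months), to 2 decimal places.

2.94

lx = nx/n0 = nx/100: 1, 0.7, 0.53, 0.41, 0.29, 0.24
lx·mx: 0, 0, 1.378, 1.517, 0.435, 0.36 → R0 = 3.69
x·lx·mx: 0, 0, 2.756, 4.551, 1.74, 1.8 → Σ = 10.847
T = 10.847 / 3.69 = 2.939566… → 2.94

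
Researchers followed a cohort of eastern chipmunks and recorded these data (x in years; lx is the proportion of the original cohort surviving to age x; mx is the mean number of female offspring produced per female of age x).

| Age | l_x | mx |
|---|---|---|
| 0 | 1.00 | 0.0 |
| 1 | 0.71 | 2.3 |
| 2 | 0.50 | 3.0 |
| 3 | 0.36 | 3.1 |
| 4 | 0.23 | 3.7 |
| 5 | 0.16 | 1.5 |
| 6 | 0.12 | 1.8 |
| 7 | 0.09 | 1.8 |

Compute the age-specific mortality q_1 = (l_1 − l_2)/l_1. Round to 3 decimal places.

0.296

q_1 = (l_1 − l_2) / l_1 = (0.71 − 0.5) / 0.71
     = 0.21 / 0.71 = 0.295775… → 0.296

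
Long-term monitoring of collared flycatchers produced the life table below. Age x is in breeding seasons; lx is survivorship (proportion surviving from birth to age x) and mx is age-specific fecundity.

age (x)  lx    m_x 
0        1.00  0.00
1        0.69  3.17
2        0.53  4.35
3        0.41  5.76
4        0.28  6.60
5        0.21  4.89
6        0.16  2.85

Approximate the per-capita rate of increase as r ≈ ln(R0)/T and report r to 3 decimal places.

0.811

R0 = Σ lx·mx = 0 + 2.1873 + 2.3055 + 2.3616 + 1.848 + 1.0269 + 0.456 = 10.1853
Σ x·lx·mx = 29.1456; T = 29.1456/10.1853 = 2.86154…
r ≈ ln(R0)/T = ln(10.1853)/2.86154… = 0.81108… → 0.811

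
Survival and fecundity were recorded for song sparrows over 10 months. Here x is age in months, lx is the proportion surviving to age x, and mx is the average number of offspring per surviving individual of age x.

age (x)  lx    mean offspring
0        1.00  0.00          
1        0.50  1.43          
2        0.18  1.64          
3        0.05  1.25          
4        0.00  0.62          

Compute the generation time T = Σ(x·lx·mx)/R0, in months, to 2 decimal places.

1.39

lx·mx: 0, 0.715, 0.2952, 0.0625, 0 → R0 = 1.0727
x·lx·mx: 0, 0.715, 0.5904, 0.1875, 0 → Σ = 1.4929
T = 1.4929 / 1.0727 = 1.391722… → 1.39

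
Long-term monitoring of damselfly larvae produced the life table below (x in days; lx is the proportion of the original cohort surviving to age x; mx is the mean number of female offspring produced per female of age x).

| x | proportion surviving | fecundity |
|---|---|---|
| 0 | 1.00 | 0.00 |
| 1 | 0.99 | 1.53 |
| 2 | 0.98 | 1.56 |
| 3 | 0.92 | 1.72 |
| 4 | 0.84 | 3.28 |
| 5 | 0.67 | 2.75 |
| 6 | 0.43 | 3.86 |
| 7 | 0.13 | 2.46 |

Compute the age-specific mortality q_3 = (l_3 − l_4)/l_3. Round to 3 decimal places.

0.087

q_3 = (l_3 − l_4) / l_3 = (0.92 − 0.84) / 0.92
     = 0.08 / 0.92 = 0.086957… → 0.087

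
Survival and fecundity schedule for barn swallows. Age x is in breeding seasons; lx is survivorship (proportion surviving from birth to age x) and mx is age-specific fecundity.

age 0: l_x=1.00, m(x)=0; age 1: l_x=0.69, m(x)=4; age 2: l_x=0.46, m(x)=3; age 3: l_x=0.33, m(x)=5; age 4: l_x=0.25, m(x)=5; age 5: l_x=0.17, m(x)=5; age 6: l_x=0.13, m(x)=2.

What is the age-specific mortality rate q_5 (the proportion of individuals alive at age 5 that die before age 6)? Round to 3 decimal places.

q_5 = (l_5 − l_6) / l_5 = (0.17 − 0.13) / 0.17
     = 0.04 / 0.17 = 0.235294… → 0.235

0.235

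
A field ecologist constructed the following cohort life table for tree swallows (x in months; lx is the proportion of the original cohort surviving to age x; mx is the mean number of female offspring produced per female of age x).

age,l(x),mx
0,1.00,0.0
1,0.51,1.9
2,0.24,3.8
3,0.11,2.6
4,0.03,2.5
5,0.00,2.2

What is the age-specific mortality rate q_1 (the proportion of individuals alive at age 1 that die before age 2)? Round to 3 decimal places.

0.529

q_1 = (l_1 − l_2) / l_1 = (0.51 − 0.24) / 0.51
     = 0.27 / 0.51 = 0.529412… → 0.529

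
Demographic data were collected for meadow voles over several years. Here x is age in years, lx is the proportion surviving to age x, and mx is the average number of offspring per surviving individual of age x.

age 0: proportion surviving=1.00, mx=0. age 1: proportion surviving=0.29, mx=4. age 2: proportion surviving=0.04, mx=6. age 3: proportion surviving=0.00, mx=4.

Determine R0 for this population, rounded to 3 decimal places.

lx·mx by age: 0, 1.16, 0.24, 0
R0 = Σ lx·mx = 1.4 → 1.400

1.400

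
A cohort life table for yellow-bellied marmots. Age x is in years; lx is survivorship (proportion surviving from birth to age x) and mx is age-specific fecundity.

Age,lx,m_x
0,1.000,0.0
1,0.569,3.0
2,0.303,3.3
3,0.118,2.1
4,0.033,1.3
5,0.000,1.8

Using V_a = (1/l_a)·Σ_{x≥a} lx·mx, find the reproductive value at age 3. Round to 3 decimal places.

2.464

lx·mx for x ≥ 3: 0.2478, 0.0429, 0 → sum = 0.2907
V_3 = 0.2907 / l_3 = 0.2907 / 0.118 = 2.463559… → 2.464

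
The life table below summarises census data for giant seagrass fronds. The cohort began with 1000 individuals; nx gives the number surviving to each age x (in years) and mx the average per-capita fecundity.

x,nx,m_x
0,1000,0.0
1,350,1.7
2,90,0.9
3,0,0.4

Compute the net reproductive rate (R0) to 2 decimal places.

lx = nx/n0 = nx/1000: 1, 0.35, 0.09, 0
lx·mx by age: 0, 0.595, 0.081, 0
R0 = Σ lx·mx = 0.676 → 0.68

0.68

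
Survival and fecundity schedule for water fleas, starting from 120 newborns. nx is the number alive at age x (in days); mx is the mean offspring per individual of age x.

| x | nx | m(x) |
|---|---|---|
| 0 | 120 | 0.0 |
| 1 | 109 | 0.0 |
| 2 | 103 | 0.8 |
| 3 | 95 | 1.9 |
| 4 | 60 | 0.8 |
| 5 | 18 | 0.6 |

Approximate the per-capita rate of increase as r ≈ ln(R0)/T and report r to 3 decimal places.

lx = nx/n0 = nx/120: 1, 0.90833…, 0.85833…, 0.79167…, 0.5, 0.15
R0 = Σ lx·mx = 0 + 0 + 0.68667… + 1.50417… + 0.4 + 0.09 = 2.680833…
Σ x·lx·mx = 7.935833…; T = 7.935833…/2.680833… = 2.96021…
r ≈ ln(R0)/T = ln(2.680833…)/2.96021… = 0.33313… → 0.333

0.333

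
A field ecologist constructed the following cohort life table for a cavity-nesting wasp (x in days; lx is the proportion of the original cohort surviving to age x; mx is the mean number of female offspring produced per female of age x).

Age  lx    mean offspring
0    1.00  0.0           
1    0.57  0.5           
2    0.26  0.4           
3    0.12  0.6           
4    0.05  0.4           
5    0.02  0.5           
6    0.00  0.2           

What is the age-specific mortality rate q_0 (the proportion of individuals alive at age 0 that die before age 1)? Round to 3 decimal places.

0.430

q_0 = (l_0 − l_1) / l_0 = (1 − 0.57) / 1
     = 0.43 / 1 = 0.43 → 0.430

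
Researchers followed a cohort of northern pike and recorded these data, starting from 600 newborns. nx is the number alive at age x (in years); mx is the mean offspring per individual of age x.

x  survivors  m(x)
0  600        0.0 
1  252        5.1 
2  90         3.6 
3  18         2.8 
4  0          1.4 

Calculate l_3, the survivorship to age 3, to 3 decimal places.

0.030

l_3 = n_3/n_0 = 18/600 = 0.03 → 0.030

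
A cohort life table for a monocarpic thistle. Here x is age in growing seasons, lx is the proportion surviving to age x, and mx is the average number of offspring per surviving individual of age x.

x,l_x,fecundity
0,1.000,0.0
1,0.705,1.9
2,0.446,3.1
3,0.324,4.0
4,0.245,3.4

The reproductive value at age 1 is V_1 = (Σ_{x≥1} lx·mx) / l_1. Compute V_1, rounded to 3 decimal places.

lx·mx for x ≥ 1: 1.3395, 1.3826, 1.296, 0.833 → sum = 4.8511
V_1 = 4.8511 / l_1 = 4.8511 / 0.705 = 6.880993… → 6.881

6.881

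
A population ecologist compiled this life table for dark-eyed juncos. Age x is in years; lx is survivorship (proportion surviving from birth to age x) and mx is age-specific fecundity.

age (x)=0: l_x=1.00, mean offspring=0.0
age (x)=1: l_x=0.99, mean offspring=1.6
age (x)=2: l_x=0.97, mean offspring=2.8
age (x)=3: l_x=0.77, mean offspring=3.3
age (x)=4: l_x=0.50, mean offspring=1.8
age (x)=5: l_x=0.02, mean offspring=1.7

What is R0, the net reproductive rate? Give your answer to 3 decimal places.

7.775

lx·mx by age: 0, 1.584, 2.716, 2.541, 0.9, 0.034
R0 = Σ lx·mx = 7.775 → 7.775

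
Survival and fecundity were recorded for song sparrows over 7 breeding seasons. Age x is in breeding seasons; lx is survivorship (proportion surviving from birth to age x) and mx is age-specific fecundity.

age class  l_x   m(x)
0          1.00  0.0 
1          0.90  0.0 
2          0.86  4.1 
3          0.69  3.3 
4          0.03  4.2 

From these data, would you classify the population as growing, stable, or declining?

growing

R0 = Σ lx·mx = 0 + 0 + 3.526 + 2.277 + 0.126 = 5.929
R0 > 1, so the population is growing.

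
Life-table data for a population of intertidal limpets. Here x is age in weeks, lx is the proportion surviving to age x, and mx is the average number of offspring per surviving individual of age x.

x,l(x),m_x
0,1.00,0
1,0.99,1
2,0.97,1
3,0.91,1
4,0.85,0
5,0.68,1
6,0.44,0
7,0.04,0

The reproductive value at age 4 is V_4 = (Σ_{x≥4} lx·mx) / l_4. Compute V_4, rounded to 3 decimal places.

0.800

lx·mx for x ≥ 4: 0, 0.68, 0, 0 → sum = 0.68
V_4 = 0.68 / l_4 = 0.68 / 0.85 = 0.8 → 0.800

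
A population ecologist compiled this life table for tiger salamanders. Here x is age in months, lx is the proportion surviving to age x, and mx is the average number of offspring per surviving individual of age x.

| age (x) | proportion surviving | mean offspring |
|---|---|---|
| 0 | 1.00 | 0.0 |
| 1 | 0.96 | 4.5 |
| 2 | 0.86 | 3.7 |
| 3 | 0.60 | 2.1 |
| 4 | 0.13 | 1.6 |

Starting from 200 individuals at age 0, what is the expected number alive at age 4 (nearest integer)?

Expected survivors = N0 · l_4 = 200 × 0.13 = 26 → 26

26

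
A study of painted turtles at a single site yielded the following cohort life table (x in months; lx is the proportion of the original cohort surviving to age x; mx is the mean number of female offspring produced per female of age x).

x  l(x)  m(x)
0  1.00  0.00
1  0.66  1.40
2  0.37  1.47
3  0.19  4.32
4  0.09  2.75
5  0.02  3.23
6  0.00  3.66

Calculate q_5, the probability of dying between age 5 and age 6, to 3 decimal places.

q_5 = (l_5 − l_6) / l_5 = (0.02 − 0) / 0.02
     = 0.02 / 0.02 = 1 → 1.000

1.000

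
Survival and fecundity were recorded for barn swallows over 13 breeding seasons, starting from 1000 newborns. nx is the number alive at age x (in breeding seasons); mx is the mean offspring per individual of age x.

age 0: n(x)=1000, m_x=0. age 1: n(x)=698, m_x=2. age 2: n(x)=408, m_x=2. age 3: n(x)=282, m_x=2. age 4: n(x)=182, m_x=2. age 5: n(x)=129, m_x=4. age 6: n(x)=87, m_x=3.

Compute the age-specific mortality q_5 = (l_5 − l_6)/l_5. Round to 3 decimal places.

lx = nx/n0 = nx/1000: 1, 0.698, 0.408, 0.282, 0.182, 0.129, 0.087
q_5 = (l_5 − l_6) / l_5 = (0.129 − 0.087) / 0.129
     = 0.042 / 0.129 = 0.325581… → 0.326

0.326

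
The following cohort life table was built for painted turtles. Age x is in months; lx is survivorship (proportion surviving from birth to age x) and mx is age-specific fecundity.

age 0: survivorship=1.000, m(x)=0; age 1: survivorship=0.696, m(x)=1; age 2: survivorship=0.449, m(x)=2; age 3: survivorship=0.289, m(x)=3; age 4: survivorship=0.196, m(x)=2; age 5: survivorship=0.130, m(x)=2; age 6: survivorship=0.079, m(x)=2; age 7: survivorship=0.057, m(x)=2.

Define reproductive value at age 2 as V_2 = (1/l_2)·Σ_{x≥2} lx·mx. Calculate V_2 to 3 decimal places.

lx·mx for x ≥ 2: 0.898, 0.867, 0.392, 0.26, 0.158, 0.114 → sum = 2.689
V_2 = 2.689 / l_2 = 2.689 / 0.449 = 5.988864… → 5.989

5.989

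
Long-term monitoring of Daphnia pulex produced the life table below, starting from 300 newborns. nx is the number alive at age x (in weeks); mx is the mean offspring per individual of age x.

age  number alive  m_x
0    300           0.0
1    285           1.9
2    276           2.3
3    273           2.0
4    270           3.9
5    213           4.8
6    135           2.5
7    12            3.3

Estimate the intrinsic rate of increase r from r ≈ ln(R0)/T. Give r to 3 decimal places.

lx = nx/n0 = nx/300: 1, 0.95, 0.92, 0.91, 0.9, 0.71, 0.45, 0.04
R0 = Σ lx·mx = 0 + 1.805 + 2.116 + 1.82 + 3.51 + 3.408 + 1.125 + 0.132 = 13.916
Σ x·lx·mx = 50.251; T = 50.251/13.916 = 3.61102…
r ≈ ln(R0)/T = ln(13.916)/3.61102… = 0.72917… → 0.729

0.729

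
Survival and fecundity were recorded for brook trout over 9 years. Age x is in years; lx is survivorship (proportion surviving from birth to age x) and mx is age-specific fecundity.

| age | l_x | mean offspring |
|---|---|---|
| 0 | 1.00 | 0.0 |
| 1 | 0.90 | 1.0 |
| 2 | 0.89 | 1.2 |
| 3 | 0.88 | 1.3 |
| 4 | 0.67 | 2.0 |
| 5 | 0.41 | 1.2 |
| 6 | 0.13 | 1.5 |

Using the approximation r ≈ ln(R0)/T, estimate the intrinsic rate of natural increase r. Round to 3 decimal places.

0.544

R0 = Σ lx·mx = 0 + 0.9 + 1.068 + 1.144 + 1.34 + 0.492 + 0.195 = 5.139
Σ x·lx·mx = 15.458; T = 15.458/5.139 = 3.00798…
r ≈ ln(R0)/T = ln(5.139)/3.00798… = 0.54417… → 0.544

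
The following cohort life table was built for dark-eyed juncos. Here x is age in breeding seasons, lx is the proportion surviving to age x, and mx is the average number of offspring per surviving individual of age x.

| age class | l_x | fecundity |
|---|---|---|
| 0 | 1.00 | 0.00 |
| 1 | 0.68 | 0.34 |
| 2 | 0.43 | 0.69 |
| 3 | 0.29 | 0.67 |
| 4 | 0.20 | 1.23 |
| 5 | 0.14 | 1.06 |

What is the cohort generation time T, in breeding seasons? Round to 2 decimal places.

lx·mx: 0, 0.2312, 0.2967, 0.1943, 0.246, 0.1484 → R0 = 1.1166
x·lx·mx: 0, 0.2312, 0.5934, 0.5829, 0.984, 0.742 → Σ = 3.1335
T = 3.1335 / 1.1166 = 2.806287… → 2.81

2.81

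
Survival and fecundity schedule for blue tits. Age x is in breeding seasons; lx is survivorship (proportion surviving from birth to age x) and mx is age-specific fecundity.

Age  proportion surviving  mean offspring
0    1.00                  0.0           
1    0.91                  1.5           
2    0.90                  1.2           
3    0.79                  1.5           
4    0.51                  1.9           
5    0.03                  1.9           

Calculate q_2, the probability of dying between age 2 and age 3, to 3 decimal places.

q_2 = (l_2 − l_3) / l_2 = (0.9 − 0.79) / 0.9
     = 0.11 / 0.9 = 0.122222… → 0.122

0.122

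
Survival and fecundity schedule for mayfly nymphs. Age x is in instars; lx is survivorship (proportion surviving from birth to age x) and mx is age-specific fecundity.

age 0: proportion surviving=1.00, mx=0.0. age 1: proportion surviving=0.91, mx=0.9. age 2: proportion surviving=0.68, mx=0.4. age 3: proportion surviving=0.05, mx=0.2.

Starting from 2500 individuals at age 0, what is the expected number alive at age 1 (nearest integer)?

Expected survivors = N0 · l_1 = 2500 × 0.91 = 2275 → 2275

2275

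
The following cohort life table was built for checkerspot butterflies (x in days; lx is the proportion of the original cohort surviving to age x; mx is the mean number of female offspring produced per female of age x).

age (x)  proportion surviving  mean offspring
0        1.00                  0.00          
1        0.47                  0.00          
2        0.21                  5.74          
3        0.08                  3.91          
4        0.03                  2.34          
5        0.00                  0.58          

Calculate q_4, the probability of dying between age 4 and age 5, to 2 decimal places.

q_4 = (l_4 − l_5) / l_4 = (0.03 − 0) / 0.03
     = 0.03 / 0.03 = 1 → 1.00

1.00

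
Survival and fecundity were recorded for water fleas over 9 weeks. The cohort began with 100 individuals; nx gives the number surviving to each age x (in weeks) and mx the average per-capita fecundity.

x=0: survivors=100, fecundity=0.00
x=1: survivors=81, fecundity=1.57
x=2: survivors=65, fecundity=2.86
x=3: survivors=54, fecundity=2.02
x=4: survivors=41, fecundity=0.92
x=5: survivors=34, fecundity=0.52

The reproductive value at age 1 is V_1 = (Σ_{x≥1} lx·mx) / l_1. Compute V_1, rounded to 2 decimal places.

lx = nx/n0 = nx/100: 1, 0.81, 0.65, 0.54, 0.41, 0.34
lx·mx for x ≥ 1: 1.2717, 1.859, 1.0908, 0.3772, 0.1768 → sum = 4.7755
V_1 = 4.7755 / l_1 = 4.7755 / 0.81 = 5.895679… → 5.90

5.90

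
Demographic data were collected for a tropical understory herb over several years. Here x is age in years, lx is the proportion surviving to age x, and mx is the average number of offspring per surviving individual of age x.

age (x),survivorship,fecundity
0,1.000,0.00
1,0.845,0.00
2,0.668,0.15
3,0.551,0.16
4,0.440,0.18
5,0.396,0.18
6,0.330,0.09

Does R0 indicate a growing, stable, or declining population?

R0 = Σ lx·mx = 0 + 0 + 0.1002 + 0.08816 + 0.0792 + 0.07128 + 0.0297 = 0.36854
R0 < 1, so the population is declining.

declining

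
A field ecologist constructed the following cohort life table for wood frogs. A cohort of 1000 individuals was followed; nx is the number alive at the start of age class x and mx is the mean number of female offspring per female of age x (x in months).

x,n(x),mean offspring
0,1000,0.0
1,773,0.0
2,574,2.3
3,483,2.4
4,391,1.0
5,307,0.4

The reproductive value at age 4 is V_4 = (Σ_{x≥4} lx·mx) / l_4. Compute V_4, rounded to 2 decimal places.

lx = nx/n0 = nx/1000: 1, 0.773, 0.574, 0.483, 0.391, 0.307
lx·mx for x ≥ 4: 0.391, 0.1228 → sum = 0.5138
V_4 = 0.5138 / l_4 = 0.5138 / 0.391 = 1.314066… → 1.31

1.31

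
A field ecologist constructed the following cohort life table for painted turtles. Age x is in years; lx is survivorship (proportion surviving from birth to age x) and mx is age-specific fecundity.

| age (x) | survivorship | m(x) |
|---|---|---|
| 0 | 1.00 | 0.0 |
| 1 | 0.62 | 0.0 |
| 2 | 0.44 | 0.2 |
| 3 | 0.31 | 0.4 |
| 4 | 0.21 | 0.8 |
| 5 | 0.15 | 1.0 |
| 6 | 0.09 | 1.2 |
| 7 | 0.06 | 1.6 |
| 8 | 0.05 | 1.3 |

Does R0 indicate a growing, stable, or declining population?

R0 = Σ lx·mx = 0 + 0 + 0.088 + 0.124 + 0.168 + 0.15 + 0.108 + 0.096 + 0.065 = 0.799
R0 < 1, so the population is declining.

declining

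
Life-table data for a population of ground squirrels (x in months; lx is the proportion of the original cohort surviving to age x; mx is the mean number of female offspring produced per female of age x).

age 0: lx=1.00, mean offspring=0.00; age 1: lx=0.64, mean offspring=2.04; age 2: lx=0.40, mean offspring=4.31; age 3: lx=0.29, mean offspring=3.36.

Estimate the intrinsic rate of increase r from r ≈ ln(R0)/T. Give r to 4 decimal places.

R0 = Σ lx·mx = 0 + 1.3056 + 1.724 + 0.9744 = 4.004
Σ x·lx·mx = 7.6768; T = 7.6768/4.004 = 1.91728…
r ≈ ln(R0)/T = ln(4.004)/1.91728… = 0.723573… → 0.7236

0.7236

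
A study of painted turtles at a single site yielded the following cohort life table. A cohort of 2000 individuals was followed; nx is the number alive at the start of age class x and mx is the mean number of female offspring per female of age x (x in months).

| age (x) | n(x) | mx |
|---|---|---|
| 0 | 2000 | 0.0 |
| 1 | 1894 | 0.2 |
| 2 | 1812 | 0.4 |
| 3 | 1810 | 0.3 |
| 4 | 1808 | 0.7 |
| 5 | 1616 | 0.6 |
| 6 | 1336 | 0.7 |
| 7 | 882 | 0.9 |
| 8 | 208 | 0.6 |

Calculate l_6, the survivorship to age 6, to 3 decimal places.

0.668

l_6 = n_6/n_0 = 1336/2000 = 0.668 → 0.668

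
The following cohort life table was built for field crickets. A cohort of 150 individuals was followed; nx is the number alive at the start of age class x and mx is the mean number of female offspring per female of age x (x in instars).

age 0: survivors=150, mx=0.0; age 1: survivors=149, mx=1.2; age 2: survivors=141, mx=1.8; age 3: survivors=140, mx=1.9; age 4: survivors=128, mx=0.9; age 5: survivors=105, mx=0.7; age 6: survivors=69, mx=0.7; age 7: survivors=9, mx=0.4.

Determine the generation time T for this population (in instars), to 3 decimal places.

lx = nx/n0 = nx/150: 1, 0.99333…, 0.94, 0.93333…, 0.85333…, 0.7, 0.46, 0.06
lx·mx: 0, 1.192…, 1.692, 1.773333…, 0.768…, 0.49, 0.322, 0.024 → R0 = 6.261333…
x·lx·mx: 0, 1.192…, 3.384, 5.32…, 3.072…, 2.45, 1.932, 0.168 → Σ = 17.518…
T = 17.518… / 6.261333… = 2.797807… → 2.798

2.798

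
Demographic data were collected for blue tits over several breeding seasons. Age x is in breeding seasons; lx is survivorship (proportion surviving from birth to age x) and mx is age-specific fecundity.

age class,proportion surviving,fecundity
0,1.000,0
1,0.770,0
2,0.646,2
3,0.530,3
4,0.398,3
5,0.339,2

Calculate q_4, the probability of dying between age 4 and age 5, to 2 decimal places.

0.15

q_4 = (l_4 − l_5) / l_4 = (0.398 − 0.339) / 0.398
     = 0.059 / 0.398 = 0.148241… → 0.15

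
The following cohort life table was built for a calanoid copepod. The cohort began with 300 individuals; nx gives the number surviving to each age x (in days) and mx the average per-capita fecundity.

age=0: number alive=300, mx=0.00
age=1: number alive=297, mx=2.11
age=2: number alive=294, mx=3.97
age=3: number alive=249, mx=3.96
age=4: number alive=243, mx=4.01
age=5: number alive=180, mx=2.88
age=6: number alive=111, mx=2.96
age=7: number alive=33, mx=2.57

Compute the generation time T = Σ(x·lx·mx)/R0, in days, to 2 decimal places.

3.20

lx = nx/n0 = nx/300: 1, 0.99, 0.98, 0.83, 0.81, 0.6, 0.37, 0.11
lx·mx: 0, 2.0889, 3.8906, 3.2868, 3.2481, 1.728, 1.0952, 0.2827 → R0 = 15.6203
x·lx·mx: 0, 2.0889, 7.7812, 9.8604, 12.9924, 8.64, 6.5712, 1.9789 → Σ = 49.913
T = 49.913 / 15.6203 = 3.195393… → 3.20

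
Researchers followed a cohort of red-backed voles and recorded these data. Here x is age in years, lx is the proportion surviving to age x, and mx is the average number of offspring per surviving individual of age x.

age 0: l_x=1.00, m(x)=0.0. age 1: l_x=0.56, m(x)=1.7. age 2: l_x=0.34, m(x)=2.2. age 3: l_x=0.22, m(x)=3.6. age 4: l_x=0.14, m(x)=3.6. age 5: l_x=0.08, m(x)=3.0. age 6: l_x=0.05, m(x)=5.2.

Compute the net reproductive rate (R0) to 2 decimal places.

3.50

lx·mx by age: 0, 0.952, 0.748, 0.792, 0.504, 0.24, 0.26
R0 = Σ lx·mx = 3.496 → 3.50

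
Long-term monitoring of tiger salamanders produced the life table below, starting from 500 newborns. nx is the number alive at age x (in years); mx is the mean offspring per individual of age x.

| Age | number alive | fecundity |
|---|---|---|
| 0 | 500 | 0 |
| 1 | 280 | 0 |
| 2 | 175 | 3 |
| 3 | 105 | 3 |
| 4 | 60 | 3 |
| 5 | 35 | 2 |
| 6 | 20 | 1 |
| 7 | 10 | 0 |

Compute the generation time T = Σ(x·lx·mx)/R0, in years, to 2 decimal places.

2.87

lx = nx/n0 = nx/500: 1, 0.56, 0.35, 0.21, 0.12, 0.07, 0.04, 0.02
lx·mx: 0, 0, 1.05, 0.63, 0.36, 0.14, 0.04, 0 → R0 = 2.22
x·lx·mx: 0, 0, 2.1, 1.89, 1.44, 0.7, 0.24, 0 → Σ = 6.37
T = 6.37 / 2.22 = 2.869369… → 2.87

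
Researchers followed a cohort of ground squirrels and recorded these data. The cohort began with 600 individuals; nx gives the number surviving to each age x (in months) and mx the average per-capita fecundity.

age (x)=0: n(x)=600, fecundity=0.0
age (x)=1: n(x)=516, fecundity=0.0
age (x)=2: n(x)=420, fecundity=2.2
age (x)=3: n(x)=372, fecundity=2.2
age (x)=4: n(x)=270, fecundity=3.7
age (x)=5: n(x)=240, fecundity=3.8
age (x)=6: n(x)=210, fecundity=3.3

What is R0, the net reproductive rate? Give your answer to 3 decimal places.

7.244

lx = nx/n0 = nx/600: 1, 0.86, 0.7, 0.62, 0.45, 0.4, 0.35
lx·mx by age: 0, 0, 1.54, 1.364, 1.665, 1.52, 1.155
R0 = Σ lx·mx = 7.244 → 7.244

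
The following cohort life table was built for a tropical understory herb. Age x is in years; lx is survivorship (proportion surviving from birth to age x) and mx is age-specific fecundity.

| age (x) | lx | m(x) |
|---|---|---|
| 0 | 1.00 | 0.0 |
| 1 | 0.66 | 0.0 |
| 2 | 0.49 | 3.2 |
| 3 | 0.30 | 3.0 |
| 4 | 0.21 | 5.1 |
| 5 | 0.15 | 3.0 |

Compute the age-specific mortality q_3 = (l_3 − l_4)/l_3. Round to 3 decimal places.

q_3 = (l_3 − l_4) / l_3 = (0.3 − 0.21) / 0.3
     = 0.09 / 0.3 = 0.3 → 0.300

0.300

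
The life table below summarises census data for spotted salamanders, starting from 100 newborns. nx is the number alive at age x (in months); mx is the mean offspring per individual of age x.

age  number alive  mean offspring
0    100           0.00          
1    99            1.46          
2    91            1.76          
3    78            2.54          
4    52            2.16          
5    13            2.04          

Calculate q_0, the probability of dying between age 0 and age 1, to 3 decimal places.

0.010

lx = nx/n0 = nx/100: 1, 0.99, 0.91, 0.78, 0.52, 0.13
q_0 = (l_0 − l_1) / l_0 = (1 − 0.99) / 1
     = 0.01 / 1 = 0.01 → 0.010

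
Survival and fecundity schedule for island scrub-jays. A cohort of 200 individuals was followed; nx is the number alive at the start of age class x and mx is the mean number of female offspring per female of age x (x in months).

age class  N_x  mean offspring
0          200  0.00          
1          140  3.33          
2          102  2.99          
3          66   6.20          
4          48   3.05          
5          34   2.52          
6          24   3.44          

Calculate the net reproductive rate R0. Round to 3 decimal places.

7.475

lx = nx/n0 = nx/200: 1, 0.7, 0.51, 0.33, 0.24, 0.17, 0.12
lx·mx by age: 0, 2.331, 1.5249, 2.046, 0.732, 0.4284, 0.4128
R0 = Σ lx·mx = 7.4751 → 7.475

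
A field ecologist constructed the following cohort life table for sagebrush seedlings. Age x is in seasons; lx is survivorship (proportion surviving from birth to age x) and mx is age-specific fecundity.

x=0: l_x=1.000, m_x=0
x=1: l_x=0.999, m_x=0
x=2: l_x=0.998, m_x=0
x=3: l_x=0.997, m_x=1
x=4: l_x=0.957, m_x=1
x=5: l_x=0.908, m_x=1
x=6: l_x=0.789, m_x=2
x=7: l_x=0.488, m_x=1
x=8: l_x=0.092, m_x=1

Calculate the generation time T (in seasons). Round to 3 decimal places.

lx·mx: 0, 0, 0, 0.997, 0.957, 0.908, 1.578, 0.488, 0.092 → R0 = 5.02
x·lx·mx: 0, 0, 0, 2.991, 3.828, 4.54, 9.468, 3.416, 0.736 → Σ = 24.979
T = 24.979 / 5.02 = 4.975896… → 4.976

4.976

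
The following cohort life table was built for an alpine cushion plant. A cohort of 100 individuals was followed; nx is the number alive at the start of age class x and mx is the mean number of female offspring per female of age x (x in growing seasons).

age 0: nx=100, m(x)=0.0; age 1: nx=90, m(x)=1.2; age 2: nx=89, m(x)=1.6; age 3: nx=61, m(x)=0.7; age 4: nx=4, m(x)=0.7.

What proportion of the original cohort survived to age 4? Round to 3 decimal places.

0.040

l_4 = n_4/n_0 = 4/100 = 0.04 → 0.040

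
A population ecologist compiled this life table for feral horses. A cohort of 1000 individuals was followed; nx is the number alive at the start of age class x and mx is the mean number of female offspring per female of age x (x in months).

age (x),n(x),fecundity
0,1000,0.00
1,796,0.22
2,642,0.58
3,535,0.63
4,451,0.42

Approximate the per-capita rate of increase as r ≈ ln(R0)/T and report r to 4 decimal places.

lx = nx/n0 = nx/1000: 1, 0.796, 0.642, 0.535, 0.451
R0 = Σ lx·mx = 0 + 0.17512 + 0.37236 + 0.33705 + 0.18942 = 1.07395
Σ x·lx·mx = 2.68867; T = 2.68867/1.07395 = 2.50353…
r ≈ ln(R0)/T = ln(1.07395)/2.50353… = 0.028497… → 0.0285

0.0285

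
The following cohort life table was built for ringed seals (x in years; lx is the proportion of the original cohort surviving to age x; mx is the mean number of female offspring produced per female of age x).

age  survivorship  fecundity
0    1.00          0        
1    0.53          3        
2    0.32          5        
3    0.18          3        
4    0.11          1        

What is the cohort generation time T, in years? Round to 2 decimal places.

lx·mx: 0, 1.59, 1.6, 0.54, 0.11 → R0 = 3.84
x·lx·mx: 0, 1.59, 3.2, 1.62, 0.44 → Σ = 6.85
T = 6.85 / 3.84 = 1.783854… → 1.78

1.78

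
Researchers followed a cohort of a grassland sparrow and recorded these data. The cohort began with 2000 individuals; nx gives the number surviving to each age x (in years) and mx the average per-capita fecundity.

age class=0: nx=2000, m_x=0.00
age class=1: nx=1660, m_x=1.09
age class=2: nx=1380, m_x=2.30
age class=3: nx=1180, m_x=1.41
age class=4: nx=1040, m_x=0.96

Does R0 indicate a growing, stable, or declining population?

lx = nx/n0 = nx/2000: 1, 0.83, 0.69, 0.59, 0.52
R0 = Σ lx·mx = 0 + 0.9047 + 1.587 + 0.8319 + 0.4992 = 3.8228
R0 > 1, so the population is growing.

growing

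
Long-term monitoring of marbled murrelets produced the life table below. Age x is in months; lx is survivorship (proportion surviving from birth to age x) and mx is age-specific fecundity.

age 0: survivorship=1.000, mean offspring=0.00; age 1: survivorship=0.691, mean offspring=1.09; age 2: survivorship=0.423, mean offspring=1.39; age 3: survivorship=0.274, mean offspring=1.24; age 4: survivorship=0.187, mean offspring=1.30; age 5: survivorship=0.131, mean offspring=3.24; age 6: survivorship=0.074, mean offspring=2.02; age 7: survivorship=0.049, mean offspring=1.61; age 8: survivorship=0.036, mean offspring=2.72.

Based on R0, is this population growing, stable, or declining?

R0 = Σ lx·mx = 0 + 0.75319 + 0.58797 + 0.33976 + 0.2431 + 0.42444 + 0.14948 + 0.07889 + 0.09792 = 2.67475
R0 > 1, so the population is growing.

growing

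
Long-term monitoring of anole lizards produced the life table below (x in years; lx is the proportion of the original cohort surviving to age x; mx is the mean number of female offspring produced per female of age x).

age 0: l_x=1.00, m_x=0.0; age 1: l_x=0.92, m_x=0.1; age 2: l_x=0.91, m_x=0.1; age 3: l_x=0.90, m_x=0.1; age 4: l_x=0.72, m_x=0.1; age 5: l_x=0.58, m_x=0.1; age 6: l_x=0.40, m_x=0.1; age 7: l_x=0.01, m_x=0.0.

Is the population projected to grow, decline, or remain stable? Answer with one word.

declining

R0 = Σ lx·mx = 0 + 0.092 + 0.091 + 0.09 + 0.072 + 0.058 + 0.04 + 0 = 0.443
R0 < 1, so the population is declining.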